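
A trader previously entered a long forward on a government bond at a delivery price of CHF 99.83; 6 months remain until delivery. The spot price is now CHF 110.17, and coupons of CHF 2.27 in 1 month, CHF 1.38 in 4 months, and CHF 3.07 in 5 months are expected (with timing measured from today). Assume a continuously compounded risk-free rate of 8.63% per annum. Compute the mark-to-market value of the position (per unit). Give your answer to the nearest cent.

CHF 8.00

PV(remaining coupons) I = 2.27·e^(−0.0863·1/12) + 1.38·e^(−0.0863·4/12) + 3.07·e^(−0.0863·5/12) = 6.5562
Current forward F = (S − I)·e^(rT) = (110.17 − 6.5562)·e^(0.0863·6/12) = 103.6138 × 1.044094 = 108.1825
Value (long) = (F − K)·e^(−rT) = (108.1825 − 99.83) × 0.957768 = 7.9998
Value = CHF 8.00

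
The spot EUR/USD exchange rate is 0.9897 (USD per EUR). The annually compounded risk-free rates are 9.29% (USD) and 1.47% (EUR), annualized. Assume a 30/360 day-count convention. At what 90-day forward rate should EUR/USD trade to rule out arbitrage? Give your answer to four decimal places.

By covered interest parity, F = S · (1+r_USD)^T / (1+r_EUR)^T
= 0.9897 × 1.022457 / 1.003655 = 0.9897 × 1.018734
F = 1.0082 USD per EUR

1.0082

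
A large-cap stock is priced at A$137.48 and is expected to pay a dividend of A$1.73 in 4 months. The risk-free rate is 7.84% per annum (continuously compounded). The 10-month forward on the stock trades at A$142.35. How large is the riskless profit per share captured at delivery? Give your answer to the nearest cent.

PV(dividends) I = 1.73·e^(−0.0784·4/12) = 1.6854
Fair forward F* = (S − I)·e^(rT) = (137.48 − 1.6854)·e^0.065333 = 135.7946 × 1.067514 = 144.9626
Market A$142.35 < fair 144.9626: forward underpriced → reverse cash-and-carry (short the stock, invest proceeds at r, pay the dividends, go long the forward).
Profit at T = |F_mkt − F*| = |142.35 − 144.9626| = A$2.61 per share

A$2.61 per share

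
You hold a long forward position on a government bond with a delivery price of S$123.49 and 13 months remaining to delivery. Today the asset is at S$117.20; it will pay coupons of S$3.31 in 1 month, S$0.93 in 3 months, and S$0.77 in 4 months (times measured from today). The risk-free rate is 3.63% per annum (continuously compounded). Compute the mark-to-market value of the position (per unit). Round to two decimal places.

-S$6.51

PV(remaining coupons) I = 3.31·e^(−0.0363·1/12) + 0.93·e^(−0.0363·3/12) + 0.77·e^(−0.0363·4/12) = 4.9823
Current forward F = (S − I)·e^(rT) = (117.20 − 4.9823)·e^(0.0363·13/12) = 112.2177 × 1.040108 = 116.7185
Value (long) = (F − K)·e^(−rT) = (116.7185 − 123.49) × 0.961438 = -6.5104
Value = -S$6.51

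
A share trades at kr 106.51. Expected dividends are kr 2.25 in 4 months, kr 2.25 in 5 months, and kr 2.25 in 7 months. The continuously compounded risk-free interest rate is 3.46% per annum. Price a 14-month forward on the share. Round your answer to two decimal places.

kr 103.98

PV(dividends) I = 2.25·e^(−0.0346·4/12) + 2.25·e^(−0.0346·5/12) + 2.25·e^(−0.0346·7/12)
I = 2.2242 + 2.2178 + 2.2050 = 6.6470
F = (S − I)·e^(rT) = (106.51 − 6.6470) · e^(0.0346·14/12)
= 99.8630 · e^0.040367 = 99.8630 × 1.041193 = kr 103.98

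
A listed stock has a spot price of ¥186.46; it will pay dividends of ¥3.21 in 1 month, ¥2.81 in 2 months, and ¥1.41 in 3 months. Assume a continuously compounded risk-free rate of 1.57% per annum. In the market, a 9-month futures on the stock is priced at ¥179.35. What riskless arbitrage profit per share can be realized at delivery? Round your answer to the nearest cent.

PV(dividends) I = 3.21·e^(−0.0157·1/12) + 2.81·e^(−0.0157·2/12) + 1.41·e^(−0.0157·3/12) = 7.4129
Fair futures F* = (S − I)·e^(rT) = (186.46 − 7.4129)·e^0.011775 = 179.0471 × 1.011845 = 181.1679
Market ¥179.35 < fair 181.1679: forward underpriced → reverse cash-and-carry (short the stock, invest proceeds at r, pay the dividends, go long the forward).
Profit at T = |F_mkt − F*| = |179.35 − 181.1679| = ¥1.82 per share

¥1.82 per share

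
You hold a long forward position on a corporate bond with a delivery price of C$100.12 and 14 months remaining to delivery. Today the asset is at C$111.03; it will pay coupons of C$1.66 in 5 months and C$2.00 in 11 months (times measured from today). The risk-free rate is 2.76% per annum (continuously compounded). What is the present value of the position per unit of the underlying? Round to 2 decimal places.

PV(remaining coupons) I = 1.66·e^(−0.0276·5/12) + 2.00·e^(−0.0276·11/12) = 3.5911
Current forward F = (S − I)·e^(rT) = (111.03 − 3.5911)·e^(0.0276·14/12) = 107.4389 × 1.032724 = 110.9547
Value (long) = (F − K)·e^(−rT) = (110.9547 − 100.12) × 0.968313 = 10.4914
Value = C$10.49

C$10.49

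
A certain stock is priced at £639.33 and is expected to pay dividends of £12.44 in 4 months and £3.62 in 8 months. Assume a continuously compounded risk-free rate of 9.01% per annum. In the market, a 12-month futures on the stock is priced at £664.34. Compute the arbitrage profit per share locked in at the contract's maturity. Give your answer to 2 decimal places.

PV(dividends) I = 12.44·e^(−0.0901·4/12) + 3.62·e^(−0.0901·8/12) = 15.4809
Fair futures F* = (S − I)·e^(rT) = (639.33 − 15.4809)·e^0.090100 = 623.8491 × 1.094284 = 682.6681
Market £664.34 < fair 682.6681: forward underpriced → reverse cash-and-carry (short the stock, invest proceeds at r, pay the dividends, go long the forward).
Profit at T = |F_mkt − F*| = |664.34 − 682.6681| = £18.33 per share

£18.33 per share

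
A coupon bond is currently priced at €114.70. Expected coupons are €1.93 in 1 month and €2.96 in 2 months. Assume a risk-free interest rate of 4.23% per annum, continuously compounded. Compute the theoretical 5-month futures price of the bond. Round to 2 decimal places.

€111.79

PV(coupons) I = 1.93·e^(−0.0423·1/12) + 2.96·e^(−0.0423·2/12)
I = 1.9232 + 2.9392 = 4.8624
F = (S − I)·e^(rT) = (114.70 − 4.8624) · e^(0.0423·5/12)
= 109.8376 · e^0.017625 = 109.8376 × 1.017781 = €111.79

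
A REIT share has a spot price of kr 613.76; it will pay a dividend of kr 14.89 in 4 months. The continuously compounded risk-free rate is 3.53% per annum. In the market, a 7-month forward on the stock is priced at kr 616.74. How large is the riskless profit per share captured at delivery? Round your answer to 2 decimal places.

kr 5.23 per share

PV(dividends) I = 14.89·e^(−0.0353·4/12) = 14.7158
Fair forward F* = (S − I)·e^(rT) = (613.76 − 14.7158)·e^0.020592 = 599.0442 × 1.020805 = 611.5073
Market kr 616.74 > fair 611.5073: forward overpriced → cash-and-carry (borrow at r, buy the stock and collect the dividends, short the forward).
Profit at T = |F_mkt − F*| = |616.74 − 611.5073| = kr 5.23 per share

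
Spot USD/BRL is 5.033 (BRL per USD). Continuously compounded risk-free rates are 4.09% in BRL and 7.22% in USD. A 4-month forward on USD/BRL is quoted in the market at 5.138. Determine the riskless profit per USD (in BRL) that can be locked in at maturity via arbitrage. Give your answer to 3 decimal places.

Fair forward: F* = S·e^(carry·T), with carry = (r_BRL − r_USD) = 0.0409 − 0.0722 = -0.0313
F* = 5.033 · e^(-0.0313 × 4/12) = 5.033 · e^-0.010433 = 5.033 × 0.989621 = 4.9808
Market 5.138 > fair 4.9808: forward overpriced → cash-and-carry (buy spot, short the forward).
At maturity, profit = |F_mkt − F*| = |5.138 − 4.9808| = 0.157 per USD (in BRL)

0.157 per USD (in BRL)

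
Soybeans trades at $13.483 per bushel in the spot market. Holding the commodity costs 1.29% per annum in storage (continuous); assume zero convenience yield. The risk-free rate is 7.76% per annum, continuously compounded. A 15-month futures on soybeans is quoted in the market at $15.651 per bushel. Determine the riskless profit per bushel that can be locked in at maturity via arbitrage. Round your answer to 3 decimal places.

Fair futures: F* = S·e^(carry·T), with carry = (r + u) = 0.0776 + 0.0129 = 0.0905
F* = 13.483 · e^(0.0905 × 15/12) = 13.483 · e^0.113125 = 13.483 × 1.119772 = $15.0979
Market $15.651 > fair $15.0979: forward overpriced → cash-and-carry (buy spot, short the forward).
At maturity, profit = |F_mkt − F*| = |15.651 − 15.0979| = $0.553 per bushel

$0.553 per bushel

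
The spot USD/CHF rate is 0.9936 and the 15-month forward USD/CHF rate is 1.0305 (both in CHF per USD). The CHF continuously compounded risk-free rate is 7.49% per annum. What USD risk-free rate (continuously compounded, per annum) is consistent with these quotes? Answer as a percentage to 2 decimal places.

F = S·e^((r_CHF − r_USD)T) ⇒ r_USD = r_CHF − ln(F/S)/T
ln(1.0305/0.9936) = 0.036465; /(15/12) = 0.029172
r_USD = 0.0749 − 0.029172 = 0.045728
r_USD = 4.57%

4.57%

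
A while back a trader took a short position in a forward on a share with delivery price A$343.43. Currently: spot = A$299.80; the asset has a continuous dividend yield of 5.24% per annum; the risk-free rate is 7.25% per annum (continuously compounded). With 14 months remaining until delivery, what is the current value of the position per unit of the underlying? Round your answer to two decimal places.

Current fair forward for the remaining 14 months: F = S·e^((r − q)·T), (r − q) = 0.0725 − 0.0524 = 0.0201
F = 299.80 · e^(0.0201 × 14/12) = 299.80 × 1.023727 = 306.9134
Value of long forward = (F − K)·e^(−rT) = (306.9134 − 343.43) · e^(−0.0725·14/12)
= -36.5166 × 0.918895 = -33.55
Short position value = −(long value) = A$33.55

A$33.55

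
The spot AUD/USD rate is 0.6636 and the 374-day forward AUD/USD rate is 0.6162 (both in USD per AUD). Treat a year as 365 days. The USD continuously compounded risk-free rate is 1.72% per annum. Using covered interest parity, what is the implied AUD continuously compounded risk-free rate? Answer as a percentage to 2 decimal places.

F = S·e^((r_USD − r_AUD)T) ⇒ r_AUD = r_USD − ln(F/S)/T
ln(0.6162/0.6636) = -0.074108; /(374/365) = -0.072325
r_AUD = 0.0172 + 0.072325 = 0.089525
r_AUD = 8.95%

8.95%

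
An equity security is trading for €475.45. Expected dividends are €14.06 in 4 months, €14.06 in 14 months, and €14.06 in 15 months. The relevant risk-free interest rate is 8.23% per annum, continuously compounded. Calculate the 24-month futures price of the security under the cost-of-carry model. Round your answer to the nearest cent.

€514.38

PV(dividends) I = 14.06·e^(−0.0823·4/12) + 14.06·e^(−0.0823·14/12) + 14.06·e^(−0.0823·15/12)
I = 13.6795 + 12.7728 + 12.6855 = 39.1378
F = (S − I)·e^(rT) = (475.45 − 39.1378) · e^(0.0823·24/12)
= 436.3122 · e^0.164600 = 436.3122 × 1.178921 = €514.38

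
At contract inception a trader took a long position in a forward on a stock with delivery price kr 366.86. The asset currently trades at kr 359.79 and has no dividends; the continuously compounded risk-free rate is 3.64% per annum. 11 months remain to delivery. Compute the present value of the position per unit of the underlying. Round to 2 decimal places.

Current fair forward for the remaining 11 months: F = S·e^(r·T), r = 0.0364
F = 359.79 · e^(0.0364 × 11/12) = 359.79 × 1.033930 = 371.9977
Value of long forward = (F − K)·e^(−rT) = (371.9977 − 366.86) · e^(−0.0364·11/12)
= 5.1377 × 0.967184 = 4.97

kr 4.97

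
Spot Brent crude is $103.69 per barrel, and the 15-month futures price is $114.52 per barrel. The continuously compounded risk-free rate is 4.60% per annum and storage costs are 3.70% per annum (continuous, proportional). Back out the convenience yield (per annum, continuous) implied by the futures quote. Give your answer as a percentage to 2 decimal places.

0.35%

F = S·e^((r+u−y)T) ⇒ (r+u−y) = ln(F/S)/T
ln(114.52/103.69) = 0.099344; /T ⇒ 0.079475
y = r + u − ln(F/S)/T = 0.0460 + 0.0370 − 0.079475 = 0.003525
y = 0.35%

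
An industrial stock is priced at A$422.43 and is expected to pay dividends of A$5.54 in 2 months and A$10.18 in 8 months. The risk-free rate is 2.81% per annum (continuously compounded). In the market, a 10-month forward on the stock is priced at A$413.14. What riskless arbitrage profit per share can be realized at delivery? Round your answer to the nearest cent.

A$3.43 per share

PV(dividends) I = 5.54·e^(−0.0281·2/12) + 10.18·e^(−0.0281·8/12) = 15.5052
Fair forward F* = (S − I)·e^(rT) = (422.43 − 15.5052)·e^0.023417 = 406.9248 × 1.023693 = 416.5661
Market A$413.14 < fair 416.5661: forward underpriced → reverse cash-and-carry (short the stock, invest proceeds at r, pay the dividends, go long the forward).
Profit at T = |F_mkt − F*| = |413.14 − 416.5661| = A$3.43 per share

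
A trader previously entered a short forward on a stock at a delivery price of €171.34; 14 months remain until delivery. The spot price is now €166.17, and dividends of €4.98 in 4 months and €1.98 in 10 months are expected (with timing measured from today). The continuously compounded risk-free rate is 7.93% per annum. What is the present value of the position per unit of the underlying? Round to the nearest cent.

PV(remaining dividends) I = 4.98·e^(−0.0793·4/12) + 1.98·e^(−0.0793·10/12) = 6.7035
Current forward F = (S − I)·e^(rT) = (166.17 − 6.7035)·e^(0.0793·14/12) = 159.4665 × 1.096931 = 174.9237
Value (long) = (F − K)·e^(−rT) = (174.9237 − 171.34) × 0.911634 = 3.2670
Short position value = −(long value) = -€3.27

-€3.27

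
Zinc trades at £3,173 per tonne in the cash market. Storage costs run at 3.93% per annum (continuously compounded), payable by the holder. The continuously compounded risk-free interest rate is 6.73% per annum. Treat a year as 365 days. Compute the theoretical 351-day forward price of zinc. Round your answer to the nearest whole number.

Net carry = r + u − y = 0.0673 + 0.0393 − 0.0000 = 0.1066
F = S·e^((r+u−y)T) = 3173 · e^(0.1066 × 351/365) = 3173 · e^0.102511
= 3173 × 1.107949 = £3,516 per tonne

£3,516 per tonne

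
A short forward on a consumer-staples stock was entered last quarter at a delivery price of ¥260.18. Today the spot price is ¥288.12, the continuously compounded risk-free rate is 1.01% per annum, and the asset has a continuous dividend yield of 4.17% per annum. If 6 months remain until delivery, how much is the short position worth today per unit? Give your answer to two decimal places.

-¥23.31

Current fair forward for the remaining 6 months: F = S·e^((r − q)·T), (r − q) = 0.0101 − 0.0417 = -0.0316
F = 288.12 · e^(-0.0316 × 6/12) = 288.12 × 0.984324 = 283.6034
Value of long forward = (F − K)·e^(−rT) = (283.6034 − 260.18) · e^(−0.0101·6/12)
= 23.4234 × 0.994963 = 23.31
Short position value = −(long value) = -¥23.31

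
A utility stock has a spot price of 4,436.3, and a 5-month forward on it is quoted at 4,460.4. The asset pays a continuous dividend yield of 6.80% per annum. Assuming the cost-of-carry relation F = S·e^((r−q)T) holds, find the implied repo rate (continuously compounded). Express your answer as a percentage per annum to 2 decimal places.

8.10%

From F = S·e^((r−q)T): (r − q) = ln(F/S)/T
ln(4460.4/4436.3) = ln(1.005432) = 0.005417
(r − q) = 0.005417 / (5/12) = 0.013001
r = ln(F/S)/T + q = 0.013001 + 0.0680 = 0.081001
r = 8.10%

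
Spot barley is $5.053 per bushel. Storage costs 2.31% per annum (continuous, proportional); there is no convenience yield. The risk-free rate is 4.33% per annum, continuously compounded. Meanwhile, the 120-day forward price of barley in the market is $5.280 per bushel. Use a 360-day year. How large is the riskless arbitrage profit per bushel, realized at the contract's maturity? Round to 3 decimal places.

$0.114 per bushel

Fair forward: F* = S·e^(carry·T), with carry = (r + u) = 0.0433 + 0.0231 = 0.0664
F* = 5.053 · e^(0.0664 × 120/360) = 5.053 · e^0.022133 = 5.053 × 1.022380 = $5.1661
Market $5.280 > fair $5.1661: forward overpriced → cash-and-carry (buy spot, short the forward).
At maturity, profit = |F_mkt − F*| = |5.280 − 5.1661| = $0.114 per bushel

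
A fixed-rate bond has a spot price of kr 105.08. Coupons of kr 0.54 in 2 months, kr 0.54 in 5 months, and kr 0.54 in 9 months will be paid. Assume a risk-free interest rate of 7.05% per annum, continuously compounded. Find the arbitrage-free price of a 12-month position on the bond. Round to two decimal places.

PV(coupons) I = 0.54·e^(−0.0705·2/12) + 0.54·e^(−0.0705·5/12) + 0.54·e^(−0.0705·9/12)
I = 0.5337 + 0.5244 + 0.5122 = 1.5703
F = (S − I)·e^(rT) = (105.08 − 1.5703) · e^(0.0705·12/12)
= 103.5097 · e^0.070500 = 103.5097 × 1.073045 = kr 111.07

kr 111.07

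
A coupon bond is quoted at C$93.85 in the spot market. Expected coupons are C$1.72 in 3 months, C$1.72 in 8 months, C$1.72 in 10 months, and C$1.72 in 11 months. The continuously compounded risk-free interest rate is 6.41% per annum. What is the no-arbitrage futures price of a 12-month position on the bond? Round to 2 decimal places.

PV(coupons) I = 1.72·e^(−0.0641·3/12) + 1.72·e^(−0.0641·8/12) + 1.72·e^(−0.0641·10/12) + 1.72·e^(−0.0641·11/12)
I = 1.6927 + 1.6480 + 1.6305 + 1.6218 = 6.5930
F = (S − I)·e^(rT) = (93.85 − 6.5930) · e^(0.0641·12/12)
= 87.2570 · e^0.064100 = 87.2570 × 1.066199 = C$93.03

C$93.03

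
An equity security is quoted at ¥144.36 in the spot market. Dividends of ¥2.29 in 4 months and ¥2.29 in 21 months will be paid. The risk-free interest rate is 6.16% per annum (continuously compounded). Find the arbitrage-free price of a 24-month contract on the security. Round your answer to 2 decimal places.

PV(dividends) I = 2.29·e^(−0.0616·4/12) + 2.29·e^(−0.0616·21/12)
I = 2.2435 + 2.0560 = 4.2995
F = (S − I)·e^(rT) = (144.36 − 4.2995) · e^(0.0616·24/12)
= 140.0605 · e^0.123200 = 140.0605 × 1.131111 = ¥158.42

¥158.42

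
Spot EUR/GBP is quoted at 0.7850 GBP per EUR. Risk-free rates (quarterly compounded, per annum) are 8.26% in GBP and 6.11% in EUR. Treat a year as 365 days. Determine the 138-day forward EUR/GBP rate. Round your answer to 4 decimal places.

0.7913

By covered interest parity, F = S · (1+r_GBP/4)^(4T) / (1+r_EUR/4)^(4T)
= 0.7850 × 1.031394 / 1.023191 = 0.7850 × 1.008017
F = 0.7913 GBP per EUR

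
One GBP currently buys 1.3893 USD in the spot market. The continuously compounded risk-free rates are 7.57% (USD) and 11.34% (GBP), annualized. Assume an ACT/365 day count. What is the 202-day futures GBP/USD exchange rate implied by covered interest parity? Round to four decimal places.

F = S·e^((r_USD − r_GBP)T) = 1.3893 · e^((0.0757 − 0.1134) × 202/365)
= 1.3893 · e^-0.020864 = 1.3893 × 0.979352
F = 1.3606 USD per GBP

1.3606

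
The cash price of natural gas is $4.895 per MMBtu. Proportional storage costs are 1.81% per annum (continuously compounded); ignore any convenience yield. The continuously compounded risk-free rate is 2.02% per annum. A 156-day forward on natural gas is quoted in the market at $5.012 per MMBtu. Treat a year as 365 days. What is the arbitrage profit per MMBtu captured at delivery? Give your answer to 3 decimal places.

Fair forward: F* = S·e^(carry·T), with carry = (r + u) = 0.0202 + 0.0181 = 0.0383
F* = 4.895 · e^(0.0383 × 156/365) = 4.895 · e^0.016369 = 4.895 × 1.016504 = $4.9758
Market $5.012 > fair $4.9758: forward overpriced → cash-and-carry (buy spot, short the forward).
At maturity, profit = |F_mkt − F*| = |5.012 − 4.9758| = $0.036 per MMBtu

$0.036 per MMBtu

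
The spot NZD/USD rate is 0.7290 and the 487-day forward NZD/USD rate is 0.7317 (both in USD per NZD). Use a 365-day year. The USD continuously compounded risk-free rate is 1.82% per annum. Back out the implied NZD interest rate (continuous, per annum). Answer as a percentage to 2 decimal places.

1.54%

F = S·e^((r_USD − r_NZD)T) ⇒ r_NZD = r_USD − ln(F/S)/T
ln(0.7317/0.7290) = 0.003697; /(487/365) = 0.002771
r_NZD = 0.0182 − 0.002771 = 0.015429
r_NZD = 1.54%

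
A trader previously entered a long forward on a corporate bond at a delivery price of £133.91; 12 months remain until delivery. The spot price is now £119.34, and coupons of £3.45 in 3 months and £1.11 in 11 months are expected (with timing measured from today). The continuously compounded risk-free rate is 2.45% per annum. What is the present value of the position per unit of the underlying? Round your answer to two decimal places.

PV(remaining coupons) I = 3.45·e^(−0.0245·3/12) + 1.11·e^(−0.0245·11/12) = 4.5143
Current forward F = (S − I)·e^(rT) = (119.34 − 4.5143)·e^(0.0245·12/12) = 114.8257 × 1.024803 = 117.6737
Value (long) = (F − K)·e^(−rT) = (117.6737 − 133.91) × 0.975798 = -15.8433
Value = -£15.84

-£15.84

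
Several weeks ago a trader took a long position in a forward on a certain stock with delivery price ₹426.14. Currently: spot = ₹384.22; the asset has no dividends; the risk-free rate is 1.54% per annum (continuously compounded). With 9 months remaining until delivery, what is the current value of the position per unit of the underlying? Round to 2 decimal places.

-₹37.03

Current fair forward for the remaining 9 months: F = S·e^(r·T), r = 0.0154
F = 384.22 · e^(0.0154 × 9/12) = 384.22 × 1.011617 = 388.6835
Value of long forward = (F − K)·e^(−rT) = (388.6835 − 426.14) · e^(−0.0154·9/12)
= -37.4565 × 0.988516 = -37.03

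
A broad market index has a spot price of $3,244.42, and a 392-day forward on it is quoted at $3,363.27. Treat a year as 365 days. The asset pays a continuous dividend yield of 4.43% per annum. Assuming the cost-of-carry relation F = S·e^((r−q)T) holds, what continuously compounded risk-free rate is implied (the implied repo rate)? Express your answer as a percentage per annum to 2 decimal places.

7.78%

From F = S·e^((r−q)T): (r − q) = ln(F/S)/T
ln(3363.27/3244.42) = ln(1.036632) = 0.035977
(r − q) = 0.035977 / (392/365) = 0.033499
r = ln(F/S)/T + q = 0.033499 + 0.0443 = 0.077799
r = 7.78%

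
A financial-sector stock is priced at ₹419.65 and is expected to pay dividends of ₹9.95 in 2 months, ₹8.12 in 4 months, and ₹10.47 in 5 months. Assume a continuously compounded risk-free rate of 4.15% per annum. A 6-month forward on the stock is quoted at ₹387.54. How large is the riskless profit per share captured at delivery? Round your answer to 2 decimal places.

₹12.14 per share

PV(dividends) I = 9.95·e^(−0.0415·2/12) + 8.12·e^(−0.0415·4/12) + 10.47·e^(−0.0415·5/12) = 28.1804
Fair forward F* = (S − I)·e^(rT) = (419.65 − 28.1804)·e^0.020750 = 391.4696 × 1.020967 = 399.6775
Market ₹387.54 < fair 399.6775: forward underpriced → reverse cash-and-carry (short the stock, invest proceeds at r, pay the dividends, go long the forward).
Profit at T = |F_mkt − F*| = |387.54 − 399.6775| = ₹12.14 per share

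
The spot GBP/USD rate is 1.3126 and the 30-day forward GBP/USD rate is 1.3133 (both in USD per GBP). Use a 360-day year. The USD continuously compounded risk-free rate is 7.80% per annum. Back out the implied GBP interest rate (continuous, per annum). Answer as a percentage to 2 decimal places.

F = S·e^((r_USD − r_GBP)T) ⇒ r_GBP = r_USD − ln(F/S)/T
ln(1.3133/1.3126) = 0.000533; /(30/360) = 0.006396
r_GBP = 0.0780 − 0.006396 = 0.071604
r_GBP = 7.16%

7.16%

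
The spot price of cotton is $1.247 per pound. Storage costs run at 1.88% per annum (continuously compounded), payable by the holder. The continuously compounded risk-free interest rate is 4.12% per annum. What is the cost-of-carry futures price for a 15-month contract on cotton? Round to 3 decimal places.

$1.344 per pound

Net carry = r + u − y = 0.0412 + 0.0188 − 0.0000 = 0.0600
F = S·e^((r+u−y)T) = 1.247 · e^(0.0600 × 15/12) = 1.247 · e^0.075000
= 1.247 × 1.077884 = $1.344 per pound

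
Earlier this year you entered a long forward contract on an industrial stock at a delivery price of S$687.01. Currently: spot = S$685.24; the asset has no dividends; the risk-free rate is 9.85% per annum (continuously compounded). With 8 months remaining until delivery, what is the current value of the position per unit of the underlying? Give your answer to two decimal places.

S$41.89

Current fair forward for the remaining 8 months: F = S·e^(r·T), r = 0.0985
F = 685.24 · e^(0.0985 × 8/12) = 685.24 × 1.067871 = 731.7479
Value of long forward = (F − K)·e^(−rT) = (731.7479 − 687.01) · e^(−0.0985·8/12)
= 44.7379 × 0.936443 = 41.89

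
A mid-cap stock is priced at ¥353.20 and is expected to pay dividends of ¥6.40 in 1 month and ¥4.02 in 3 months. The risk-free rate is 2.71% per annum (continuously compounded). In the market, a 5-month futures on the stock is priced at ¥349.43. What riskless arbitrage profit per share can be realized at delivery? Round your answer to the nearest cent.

¥2.72 per share

PV(dividends) I = 6.40·e^(−0.0271·1/12) + 4.02·e^(−0.0271·3/12) = 10.3784
Fair futures F* = (S − I)·e^(rT) = (353.20 − 10.3784)·e^0.011292 = 342.8216 × 1.011356 = 346.7147
Market ¥349.43 > fair 346.7147: forward overpriced → cash-and-carry (borrow at r, buy the stock and collect the dividends, short the forward).
Profit at T = |F_mkt − F*| = |349.43 − 346.7147| = ¥2.72 per share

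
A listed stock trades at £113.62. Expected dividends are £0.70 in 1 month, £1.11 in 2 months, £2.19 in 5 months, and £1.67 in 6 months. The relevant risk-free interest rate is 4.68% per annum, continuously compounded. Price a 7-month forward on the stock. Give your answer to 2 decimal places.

£111.03

PV(dividends) I = 0.70·e^(−0.0468·1/12) + 1.11·e^(−0.0468·2/12) + 2.19·e^(−0.0468·5/12) + 1.67·e^(−0.0468·6/12)
I = 0.6973 + 1.1014 + 2.1477 + 1.6314 = 5.5778
F = (S − I)·e^(rT) = (113.62 − 5.5778) · e^(0.0468·7/12)
= 108.0422 · e^0.027300 = 108.0422 × 1.027676 = £111.03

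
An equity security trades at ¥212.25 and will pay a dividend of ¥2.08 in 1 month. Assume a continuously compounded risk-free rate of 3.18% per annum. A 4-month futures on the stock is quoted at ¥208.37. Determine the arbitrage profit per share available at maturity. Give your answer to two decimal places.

PV(dividends) I = 2.08·e^(−0.0318·1/12) = 2.0745
Fair futures F* = (S − I)·e^(rT) = (212.25 − 2.0745)·e^0.010600 = 210.1755 × 1.010656 = 212.4151
Market ¥208.37 < fair 212.4151: forward underpriced → reverse cash-and-carry (short the stock, invest proceeds at r, pay the dividends, go long the forward).
Profit at T = |F_mkt − F*| = |208.37 − 212.4151| = ¥4.05 per share

¥4.05 per share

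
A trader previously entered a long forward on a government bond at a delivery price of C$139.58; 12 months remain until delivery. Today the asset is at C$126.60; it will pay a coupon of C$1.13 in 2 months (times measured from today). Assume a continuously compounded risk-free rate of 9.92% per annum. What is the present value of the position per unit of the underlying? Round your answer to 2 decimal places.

-C$0.91

PV(remaining coupons) I = 1.13·e^(−0.0992·2/12) = 1.1115
Current forward F = (S − I)·e^(rT) = (126.60 − 1.1115)·e^(0.0992·12/12) = 125.4885 × 1.104287 = 138.5753
Value (long) = (F − K)·e^(−rT) = (138.5753 − 139.58) × 0.905562 = -0.9098
Value = -C$0.91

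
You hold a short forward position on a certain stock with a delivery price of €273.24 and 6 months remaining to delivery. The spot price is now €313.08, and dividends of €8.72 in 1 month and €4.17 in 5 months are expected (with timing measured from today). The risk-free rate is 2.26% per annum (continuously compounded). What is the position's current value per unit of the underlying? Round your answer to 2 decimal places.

-€30.08

PV(remaining dividends) I = 8.72·e^(−0.0226·1/12) + 4.17·e^(−0.0226·5/12) = 12.8345
Current forward F = (S − I)·e^(rT) = (313.08 − 12.8345)·e^(0.0226·6/12) = 300.2455 × 1.011364 = 303.6575
Value (long) = (F − K)·e^(−rT) = (303.6575 − 273.24) × 0.988764 = 30.0757
Short position value = −(long value) = -€30.08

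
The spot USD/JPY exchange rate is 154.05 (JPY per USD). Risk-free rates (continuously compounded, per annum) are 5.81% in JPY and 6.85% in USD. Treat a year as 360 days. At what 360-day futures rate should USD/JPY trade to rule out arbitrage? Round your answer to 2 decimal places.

F = S·e^((r_JPY − r_USD)T) = 154.05 · e^((0.0581 − 0.0685) × 360/360)
= 154.05 · e^-0.010400 = 154.05 × 0.989654
F = 152.46 JPY per USD

152.46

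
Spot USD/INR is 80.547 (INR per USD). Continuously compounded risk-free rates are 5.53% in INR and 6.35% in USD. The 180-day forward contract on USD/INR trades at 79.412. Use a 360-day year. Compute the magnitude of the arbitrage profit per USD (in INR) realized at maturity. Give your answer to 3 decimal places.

Fair forward: F* = S·e^(carry·T), with carry = (r_INR − r_USD) = 0.0553 − 0.0635 = -0.0082
F* = 80.547 · e^(-0.0082 × 180/360) = 80.547 · e^-0.004100 = 80.547 × 0.995908 = 80.2174
Market 79.412 < fair 80.2174: forward underpriced → reverse cash-and-carry (short spot, go long the forward).
At maturity, profit = |F_mkt − F*| = |79.412 − 80.2174| = 0.805 per USD (in INR)

0.805 per USD (in INR)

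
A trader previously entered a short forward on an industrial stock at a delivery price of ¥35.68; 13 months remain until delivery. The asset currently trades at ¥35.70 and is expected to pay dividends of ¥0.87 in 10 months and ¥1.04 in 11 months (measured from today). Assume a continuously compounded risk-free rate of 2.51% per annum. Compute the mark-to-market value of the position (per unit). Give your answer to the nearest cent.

¥0.89

PV(remaining dividends) I = 0.87·e^(−0.0251·10/12) + 1.04·e^(−0.0251·11/12) = 1.8683
Current forward F = (S − I)·e^(rT) = (35.70 − 1.8683)·e^(0.0251·13/12) = 33.8317 × 1.027565 = 34.7643
Value (long) = (F − K)·e^(−rT) = (34.7643 − 35.68) × 0.973175 = -0.8911
Short position value = −(long value) = ¥0.89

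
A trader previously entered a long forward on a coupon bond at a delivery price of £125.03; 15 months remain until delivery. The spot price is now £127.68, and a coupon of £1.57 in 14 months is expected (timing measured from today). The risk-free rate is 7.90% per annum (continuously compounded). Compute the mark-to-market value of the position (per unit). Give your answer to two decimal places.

£12.97

PV(remaining coupons) I = 1.57·e^(−0.0790·14/12) = 1.4318
Current forward F = (S − I)·e^(rT) = (127.68 − 1.4318)·e^(0.0790·15/12) = 126.2482 × 1.103790 = 139.3515
Value (long) = (F − K)·e^(−rT) = (139.3515 − 125.03) × 0.905969 = 12.9748
Value = £12.97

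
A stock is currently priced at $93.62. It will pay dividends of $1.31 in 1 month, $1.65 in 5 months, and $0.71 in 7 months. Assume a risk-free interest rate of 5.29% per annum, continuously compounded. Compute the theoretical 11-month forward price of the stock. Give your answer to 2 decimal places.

PV(dividends) I = 1.31·e^(−0.0529·1/12) + 1.65·e^(−0.0529·5/12) + 0.71·e^(−0.0529·7/12)
I = 1.3042 + 1.6140 + 0.6884 = 3.6066
F = (S − I)·e^(rT) = (93.62 − 3.6066) · e^(0.0529·11/12)
= 90.0134 · e^0.048492 = 90.0134 × 1.049687 = $94.49

$94.49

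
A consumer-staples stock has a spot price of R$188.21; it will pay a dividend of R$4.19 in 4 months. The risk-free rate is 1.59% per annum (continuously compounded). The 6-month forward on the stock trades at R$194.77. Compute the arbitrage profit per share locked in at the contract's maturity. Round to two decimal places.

R$9.26 per share

PV(dividends) I = 4.19·e^(−0.0159·4/12) = 4.1679
Fair forward F* = (S − I)·e^(rT) = (188.21 − 4.1679)·e^0.007950 = 184.0421 × 1.007982 = 185.5111
Market R$194.77 > fair 185.5111: forward overpriced → cash-and-carry (borrow at r, buy the stock and collect the dividends, short the forward).
Profit at T = |F_mkt − F*| = |194.77 − 185.5111| = R$9.26 per share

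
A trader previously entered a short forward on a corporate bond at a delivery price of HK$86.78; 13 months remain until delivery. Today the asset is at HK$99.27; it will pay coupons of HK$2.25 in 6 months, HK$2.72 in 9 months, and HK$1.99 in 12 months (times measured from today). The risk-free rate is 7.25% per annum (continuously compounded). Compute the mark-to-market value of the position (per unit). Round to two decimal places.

-HK$12.45

PV(remaining coupons) I = 2.25·e^(−0.0725·6/12) + 2.72·e^(−0.0725·9/12) + 1.99·e^(−0.0725·12/12) = 6.5968
Current forward F = (S − I)·e^(rT) = (99.27 − 6.5968)·e^(0.0725·13/12) = 92.6732 × 1.081708 = 100.2453
Value (long) = (F − K)·e^(−rT) = (100.2453 − 86.78) × 0.924464 = 12.4482
Short position value = −(long value) = -HK$12.45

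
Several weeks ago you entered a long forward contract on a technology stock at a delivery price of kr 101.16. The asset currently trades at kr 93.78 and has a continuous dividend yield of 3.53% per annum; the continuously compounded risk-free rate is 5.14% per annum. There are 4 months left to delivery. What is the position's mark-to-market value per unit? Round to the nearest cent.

-kr 6.76

Current fair forward for the remaining 4 months: F = S·e^((r − q)·T), (r − q) = 0.0514 − 0.0353 = 0.0161
F = 93.78 · e^(0.0161 × 4/12) = 93.78 × 1.005381 = 94.2846
Value of long forward = (F − K)·e^(−rT) = (94.2846 − 101.16) · e^(−0.0514·4/12)
= -6.8754 × 0.983013 = -6.76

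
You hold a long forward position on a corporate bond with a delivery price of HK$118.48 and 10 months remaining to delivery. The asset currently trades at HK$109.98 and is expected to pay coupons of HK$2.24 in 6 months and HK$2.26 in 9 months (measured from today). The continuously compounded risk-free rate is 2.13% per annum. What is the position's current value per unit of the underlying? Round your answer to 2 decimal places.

-HK$10.86

PV(remaining coupons) I = 2.24·e^(−0.0213·6/12) + 2.26·e^(−0.0213·9/12) = 4.4405
Current forward F = (S − I)·e^(rT) = (109.98 − 4.4405)·e^(0.0213·10/12) = 105.5395 × 1.017908 = 107.4295
Value (long) = (F − K)·e^(−rT) = (107.4295 − 118.48) × 0.982407 = -10.8561
Value = -HK$10.86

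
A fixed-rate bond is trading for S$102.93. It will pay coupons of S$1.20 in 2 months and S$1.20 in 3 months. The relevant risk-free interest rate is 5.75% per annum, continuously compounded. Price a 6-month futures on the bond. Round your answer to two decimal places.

S$103.49

PV(coupons) I = 1.20·e^(−0.0575·2/12) + 1.20·e^(−0.0575·3/12)
I = 1.1886 + 1.1829 = 2.3715
F = (S − I)·e^(rT) = (102.93 − 2.3715) · e^(0.0575·6/12)
= 100.5585 · e^0.028750 = 100.5585 × 1.029167 = S$103.49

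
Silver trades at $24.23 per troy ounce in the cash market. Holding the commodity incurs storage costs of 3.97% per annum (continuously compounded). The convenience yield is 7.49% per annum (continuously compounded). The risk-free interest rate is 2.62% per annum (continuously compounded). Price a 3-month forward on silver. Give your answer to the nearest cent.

$24.18 per troy ounce

Net carry = r + u − y = 0.0262 + 0.0397 − 0.0749 = -0.0090
F = S·e^((r+u−y)T) = 24.23 · e^(-0.0090 × 3/12) = 24.23 · e^-0.002250
= 24.23 × 0.997753 = $24.18 per troy ounce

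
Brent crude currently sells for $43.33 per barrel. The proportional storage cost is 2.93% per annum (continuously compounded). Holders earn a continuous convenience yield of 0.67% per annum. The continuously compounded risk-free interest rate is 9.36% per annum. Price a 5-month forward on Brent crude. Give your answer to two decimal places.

Net carry = r + u − y = 0.0936 + 0.0293 − 0.0067 = 0.1162
F = S·e^((r+u−y)T) = 43.33 · e^(0.1162 × 5/12) = 43.33 · e^0.048417
= 43.33 × 1.049608 = $45.48 per barrel

$45.48 per barrel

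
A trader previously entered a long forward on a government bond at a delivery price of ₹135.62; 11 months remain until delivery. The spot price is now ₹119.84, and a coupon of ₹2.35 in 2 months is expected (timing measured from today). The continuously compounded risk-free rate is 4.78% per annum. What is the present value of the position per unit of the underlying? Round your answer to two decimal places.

-₹12.30

PV(remaining coupons) I = 2.35·e^(−0.0478·2/12) = 2.3314
Current forward F = (S − I)·e^(rT) = (119.84 − 2.3314)·e^(0.0478·11/12) = 117.5086 × 1.044791 = 122.7719
Value (long) = (F − K)·e^(−rT) = (122.7719 − 135.62) × 0.957129 = -12.2973
Value = -₹12.30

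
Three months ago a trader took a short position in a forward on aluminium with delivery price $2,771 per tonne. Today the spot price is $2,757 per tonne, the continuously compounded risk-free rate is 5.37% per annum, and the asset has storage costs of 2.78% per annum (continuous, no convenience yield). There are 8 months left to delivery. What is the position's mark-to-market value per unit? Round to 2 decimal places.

-$135.02 per tonne

Current fair forward for the remaining 8 months: F = S·e^((r + u)·T), (r + u) = 0.0537 + 0.0278 = 0.0815
F = 2757 · e^(0.0815 × 8/12) = 2757 × 1.05583649 = 2910.9412
Value of long forward = (F − K)·e^(−rT) = (2910.9412 − 2771) · e^(−0.0537·8/12)
= 139.9412 × 0.96483324 = 135.02
Short position value = −(long value) = -$135.02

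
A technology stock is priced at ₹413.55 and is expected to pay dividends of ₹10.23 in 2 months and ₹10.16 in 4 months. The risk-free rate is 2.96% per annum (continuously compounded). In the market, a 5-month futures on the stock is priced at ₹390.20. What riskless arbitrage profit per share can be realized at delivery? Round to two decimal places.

PV(dividends) I = 10.23·e^(−0.0296·2/12) + 10.16·e^(−0.0296·4/12) = 20.2399
Fair futures F* = (S − I)·e^(rT) = (413.55 − 20.2399)·e^0.012333 = 393.3101 × 1.012409 = 398.1907
Market ₹390.20 < fair 398.1907: forward underpriced → reverse cash-and-carry (short the stock, invest proceeds at r, pay the dividends, go long the forward).
Profit at T = |F_mkt − F*| = |390.20 − 398.1907| = ₹7.99 per share

₹7.99 per share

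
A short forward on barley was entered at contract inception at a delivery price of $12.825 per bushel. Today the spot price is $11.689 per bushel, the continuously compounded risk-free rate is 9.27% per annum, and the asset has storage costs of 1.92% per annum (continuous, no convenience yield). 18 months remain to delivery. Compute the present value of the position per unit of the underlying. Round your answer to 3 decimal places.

Current fair forward for the remaining 18 months: F = S·e^((r + u)·T), (r + u) = 0.0927 + 0.0192 = 0.1119
F = 11.689 · e^(0.1119 × 18/12) = 11.689 × 1.182759 = 13.8253
Value of long forward = (F − K)·e^(−rT) = (13.8253 − 12.825) · e^(−0.0927·18/12)
= 1.0003 × 0.870185 = 0.870
Short position value = −(long value) = -$0.870

-$0.870 per bushel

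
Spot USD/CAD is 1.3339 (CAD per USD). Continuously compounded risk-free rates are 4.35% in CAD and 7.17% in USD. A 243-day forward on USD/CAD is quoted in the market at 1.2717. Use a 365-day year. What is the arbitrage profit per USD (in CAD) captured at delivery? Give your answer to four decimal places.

Fair forward: F* = S·e^(carry·T), with carry = (r_CAD − r_USD) = 0.0435 − 0.0717 = -0.0282
F* = 1.3339 · e^(-0.0282 × 243/365) = 1.3339 · e^-0.018774 = 1.3339 × 0.981401 = 1.3091
Market 1.2717 < fair 1.3091: forward underpriced → reverse cash-and-carry (short spot, go long the forward).
At maturity, profit = |F_mkt − F*| = |1.2717 − 1.3091| = 0.0374 per USD (in CAD)

0.0374 per USD (in CAD)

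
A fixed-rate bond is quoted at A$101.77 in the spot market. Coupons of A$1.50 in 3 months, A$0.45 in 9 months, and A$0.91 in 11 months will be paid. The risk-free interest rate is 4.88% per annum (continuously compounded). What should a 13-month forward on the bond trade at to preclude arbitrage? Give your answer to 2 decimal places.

A$104.36

PV(coupons) I = 1.50·e^(−0.0488·3/12) + 0.45·e^(−0.0488·9/12) + 0.91·e^(−0.0488·11/12)
I = 1.4818 + 0.4338 + 0.8702 = 2.7858
F = (S − I)·e^(rT) = (101.77 − 2.7858) · e^(0.0488·13/12)
= 98.9842 · e^0.052867 = 98.9842 × 1.054289 = A$104.36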